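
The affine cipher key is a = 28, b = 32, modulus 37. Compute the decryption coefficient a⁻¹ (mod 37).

Run Euclid on (37, 28):
37 = 1·28 + 9
28 = 3·9 + 1
9 = 9·1 + 0
gcd = 1, so the inverse exists. Back-substitute:
1 = 28 − 3·9
1 = −3·37 + 4·28
So 28·4 ≡ 1 (mod 37).

4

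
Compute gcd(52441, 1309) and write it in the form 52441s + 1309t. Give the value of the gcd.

1

Apply Euclid's algorithm to 52441 and 1309:
52441 = 40·1309 + 81
1309 = 16·81 + 13
81 = 6·13 + 3
13 = 4·3 + 1
3 = 3·1 + 0
gcd(52441, 1309) = 1.
Working backward:
1 = 13 − 4·3
1 = −4·81 + 25·13
1 = 25·1309 − 404·81
1 = −404·52441 + 16185·1309
So 1 = (-404)·52441 + (16185)·1309.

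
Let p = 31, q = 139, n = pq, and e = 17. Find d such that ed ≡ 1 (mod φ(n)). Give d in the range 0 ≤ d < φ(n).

φ(n) = (p−1)(q−1) = 30·138 = 4140.
Need d with 17·d ≡ 1 (mod 4140). Apply the extended Euclidean algorithm:
4140 = 243*17 + 9
17 = 1*9 + 8
9 = 1*8 + 1
8 = 8*1 + 0
Back-substitute:
1 = 9 − 8
1 = −17 + 2·9
1 = 2·4140 − 487·17
So 17·(-487) ≡ 1 (mod 4140), hence d ≡ -487 ≡ 3653 (mod 4140).

3653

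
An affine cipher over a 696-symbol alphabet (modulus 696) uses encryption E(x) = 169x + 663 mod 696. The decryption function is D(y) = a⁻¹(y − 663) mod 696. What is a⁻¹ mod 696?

313

Apply the Euclidean algorithm to 696 and 169:
696 = 4*169 + 20
169 = 8*20 + 9
20 = 2*9 + 2
9 = 4*2 + 1
2 = 2*1 + 0
The gcd is 1. Working backward:
1 = 9 − 4·2
1 = −4·20 + 9·9
1 = 9·169 − 76·20
1 = −76·696 + 313·169
So 169·313 ≡ 1 (mod 696).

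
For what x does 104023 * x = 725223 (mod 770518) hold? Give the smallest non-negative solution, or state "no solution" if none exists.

458349

First find gcd(104023, 770518):
770518 = 7×104023 + 42357
104023 = 2×42357 + 19309
42357 = 2×19309 + 3739
19309 = 5×3739 + 614
3739 = 6×614 + 55
614 = 11×55 + 9
55 = 6×9 + 1
9 = 9×1 + 0
gcd = 1, so a unique solution mod 770518 exists.
Back-substitute for the Bézout coefficients:
1 = 55 − 6·9
1 = −6·614 + 67·55
1 = 67·3739 − 408·614
1 = −408·19309 + 2107·3739
1 = 2107·42357 − 4622·19309
1 = −4622·104023 + 11351·42357
1 = 11351·770518 − 84079·104023
So 104023·(-84079) ≡ 1 (mod 770518), giving 104023⁻¹ ≡ 686439.
x ≡ 104023⁻¹·725223 ≡ 686439·725223 ≡ 458349 (mod 770518).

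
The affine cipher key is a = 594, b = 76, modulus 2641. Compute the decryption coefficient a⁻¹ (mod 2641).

gcd(2641, 594) by repeated division:
2641 = 4·594 + 265
594 = 2·265 + 64
265 = 4·64 + 9
64 = 7·9 + 1
9 = 9·1 + 0
gcd = 1, so the inverse exists. Back-substitute:
1 = 64 − 7·9
1 = −7·265 + 29·64
1 = 29·594 − 65·265
1 = −65·2641 + 289·594
So 594·289 ≡ 1 (mod 2641).

289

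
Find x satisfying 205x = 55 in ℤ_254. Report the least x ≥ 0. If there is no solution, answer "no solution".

First find gcd(205, 254):
254 = 1*205 + 49
205 = 4*49 + 9
49 = 5*9 + 4
9 = 2*4 + 1
4 = 4*1 + 0
gcd = 1, so a unique solution mod 254 exists.
Back-substitute for the Bézout coefficients:
1 = 9 − 2·4
1 = −2·49 + 11·9
1 = 11·205 − 46·49
1 = −46·254 + 57·205
So 205·(57) ≡ 1 (mod 254), giving 205⁻¹ ≡ 57.
x ≡ 205⁻¹·55 ≡ 57·55 ≡ 87 (mod 254).

87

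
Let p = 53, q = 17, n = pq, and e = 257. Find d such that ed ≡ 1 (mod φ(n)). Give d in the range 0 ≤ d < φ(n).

φ(n) = (p−1)(q−1) = 52·16 = 832.
Need d with 257·d ≡ 1 (mod 832). Apply the extended Euclidean algorithm:
832 = 3*257 + 61
257 = 4*61 + 13
61 = 4*13 + 9
13 = 1*9 + 4
9 = 2*4 + 1
4 = 4*1 + 0
Back-substitute:
1 = 9 − 2·4
1 = −2·13 + 3·9
1 = 3·61 − 14·13
1 = −14·257 + 59·61
1 = 59·832 − 191·257
So 257·(-191) ≡ 1 (mod 832), hence d ≡ -191 ≡ 641 (mod 832).

641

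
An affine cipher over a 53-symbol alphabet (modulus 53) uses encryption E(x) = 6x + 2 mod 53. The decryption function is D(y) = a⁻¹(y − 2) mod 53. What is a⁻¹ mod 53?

9

gcd(53, 6) by repeated division:
53 = 8·6 + 5
6 = 1·5 + 1
5 = 5·1 + 0
gcd = 1, so the inverse exists. Back-substitute:
1 = 6 − 5
1 = −53 + 9·6
So 6·9 ≡ 1 (mod 53).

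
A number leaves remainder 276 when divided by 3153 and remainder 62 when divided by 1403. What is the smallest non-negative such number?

4014045

Write x = 276 + 3153·k. Then 3153·k ≡ 62 − 276 ≡ 1189 (mod 1403).
Need 3153⁻¹ mod 1403. Extended Euclid on (1403, 347):
1403 = 4·347 + 15
347 = 23·15 + 2
15 = 7·2 + 1
2 = 2·1 + 0
Back-substitute:
1 = 15 − 7·2
1 = −7·347 + 162·15
1 = 162·1403 − 655·347
3153⁻¹ ≡ 748 (mod 1403), so k ≡ 748·1189 ≡ 1273 (mod 1403).
x = 276 + 3153·1273 = 4014045.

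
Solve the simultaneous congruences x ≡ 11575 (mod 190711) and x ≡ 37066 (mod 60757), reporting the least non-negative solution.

2550008356

Write x = 11575 + 190711·k. Then 190711·k ≡ 37066 − 11575 ≡ 25491 (mod 60757).
Need 190711⁻¹ mod 60757. Extended Euclid on (60757, 8440):
60757 = 7·8440 + 1677
8440 = 5·1677 + 55
1677 = 30·55 + 27
55 = 2·27 + 1
27 = 27·1 + 0
Back-substitute:
1 = 55 − 2·27
1 = −2·1677 + 61·55
1 = 61·8440 − 307·1677
1 = −307·60757 + 2210·8440
190711⁻¹ ≡ 2210 (mod 60757), so k ≡ 2210·25491 ≡ 13371 (mod 60757).
x = 11575 + 190711·13371 = 2550008356.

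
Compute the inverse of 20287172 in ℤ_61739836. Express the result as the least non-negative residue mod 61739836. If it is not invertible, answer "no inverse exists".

no inverse exists

Compute gcd(20287172, 61739836):
61739836 = 3*20287172 + 878320
20287172 = 23*878320 + 85812
878320 = 10*85812 + 20200
85812 = 4*20200 + 5012
20200 = 4*5012 + 152
5012 = 32*152 + 148
152 = 1*148 + 4
148 = 37*4 + 0
gcd(20287172, 61739836) = 4 ≠ 1, so 20287172 has no multiplicative inverse modulo 61739836.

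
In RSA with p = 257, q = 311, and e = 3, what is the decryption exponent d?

52907

φ(n) = (p−1)(q−1) = 256·310 = 79360.
Need d with 3·d ≡ 1 (mod 79360). Apply the extended Euclidean algorithm:
79360 = 26453×3 + 1
3 = 3×1 + 0
Back-substitute:
1 = 79360 − 26453·3
So 3·(-26453) ≡ 1 (mod 79360), hence d ≡ -26453 ≡ 52907 (mod 79360).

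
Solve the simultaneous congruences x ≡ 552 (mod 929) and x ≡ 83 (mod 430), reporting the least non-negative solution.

Write x = 552 + 929·k. Then 929·k ≡ 83 − 552 ≡ 391 (mod 430).
Need 929⁻¹ mod 430. Extended Euclid on (430, 69):
430 = 6·69 + 16
69 = 4·16 + 5
16 = 3·5 + 1
5 = 5·1 + 0
Back-substitute:
1 = 16 − 3·5
1 = −3·69 + 13·16
1 = 13·430 − 81·69
929⁻¹ ≡ 349 (mod 430), so k ≡ 349·391 ≡ 149 (mod 430).
x = 552 + 929·149 = 138973.

138973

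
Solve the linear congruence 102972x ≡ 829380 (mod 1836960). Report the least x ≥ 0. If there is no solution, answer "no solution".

First find gcd(102972, 1836960):
1836960 = 17×102972 + 86436
102972 = 1×86436 + 16536
86436 = 5×16536 + 3756
16536 = 4×3756 + 1512
3756 = 2×1512 + 732
1512 = 2×732 + 48
732 = 15×48 + 12
48 = 4×12 + 0
gcd = 12 and 12 | 829380, so solutions exist. Divide through by 12: 8581x ≡ 69115 (mod 153080).
Now find 8581⁻¹ mod 153080:
153080 = 17*8581 + 7203
8581 = 1*7203 + 1378
7203 = 5*1378 + 313
1378 = 4*313 + 126
313 = 2*126 + 61
126 = 2*61 + 4
61 = 15*4 + 1
4 = 4*1 + 0
Back-substitute:
1 = 61 − 15·4
1 = −15·126 + 31·61
1 = 31·313 − 77·126
1 = −77·1378 + 339·313
1 = 339·7203 − 1772·1378
1 = −1772·8581 + 2111·7203
1 = 2111·153080 − 37659·8581
So 8581·(-37659) ≡ 1 (mod 153080), i.e. 8581⁻¹ ≡ 115421.
Then x ≡ 115421·69115 ≡ 17455 (mod 153080); the smallest non-negative solution is x = 17455.

17455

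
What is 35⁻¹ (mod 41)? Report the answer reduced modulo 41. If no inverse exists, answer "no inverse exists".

Run Euclid on (41, 35):
41 = 1×35 + 6
35 = 5×6 + 5
6 = 1×5 + 1
5 = 5×1 + 0
Since gcd(35, 41) = 1, back-substitute to write 1 as a combination:
1 = 6 − 5
1 = −35 + 6·6
1 = 6·41 − 7·35
Thus 35·(-7) ≡ 1 (mod 41); reducing, -7 mod 41 = 34.

34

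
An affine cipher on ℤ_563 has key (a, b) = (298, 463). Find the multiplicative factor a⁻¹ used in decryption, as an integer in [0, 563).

Apply the Euclidean algorithm to 563 and 298:
563 = 1·298 + 265
298 = 1·265 + 33
265 = 8·33 + 1
33 = 33·1 + 0
The gcd is 1. Working backward:
1 = 265 − 8·33
1 = −8·298 + 9·265
1 = 9·563 − 17·298
So 298·(-17) ≡ 1 (mod 563), and -17 ≡ 546 (mod 563).

546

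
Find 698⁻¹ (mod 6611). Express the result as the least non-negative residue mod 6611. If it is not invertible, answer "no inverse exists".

Extended Euclidean algorithm:
6611 = 9·698 + 329
698 = 2·329 + 40
329 = 8·40 + 9
40 = 4·9 + 4
9 = 2·4 + 1
4 = 4·1 + 0
Since gcd(698, 6611) = 1, back-substitute to write 1 as a combination:
1 = 9 − 2·4
1 = −2·40 + 9·9
1 = 9·329 − 74·40
1 = −74·698 + 157·329
1 = 157·6611 − 1487·698
So 698·(-1487) ≡ 1 (mod 6611), and -1487 ≡ 5124 (mod 6611).

5124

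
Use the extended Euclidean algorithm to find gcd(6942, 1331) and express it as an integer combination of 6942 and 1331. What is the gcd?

1

Apply Euclid's algorithm to 6942 and 1331:
6942 = 5*1331 + 287
1331 = 4*287 + 183
287 = 1*183 + 104
183 = 1*104 + 79
104 = 1*79 + 25
79 = 3*25 + 4
25 = 6*4 + 1
4 = 4*1 + 0
gcd(6942, 1331) = 1.
Back-substituting:
1 = 25 − 6·4
1 = −6·79 + 19·25
1 = 19·104 − 25·79
1 = −25·183 + 44·104
1 = 44·287 − 69·183
1 = −69·1331 + 320·287
1 = 320·6942 − 1669·1331
So 1 = (320)·6942 + (-1669)·1331.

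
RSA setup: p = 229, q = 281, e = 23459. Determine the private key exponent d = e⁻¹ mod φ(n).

φ(n) = (p−1)(q−1) = 228·280 = 63840.
Need d with 23459·d ≡ 1 (mod 63840). Apply the extended Euclidean algorithm:
63840 = 2·23459 + 16922
23459 = 1·16922 + 6537
16922 = 2·6537 + 3848
6537 = 1·3848 + 2689
3848 = 1·2689 + 1159
2689 = 2·1159 + 371
1159 = 3·371 + 46
371 = 8·46 + 3
46 = 15·3 + 1
3 = 3·1 + 0
Back-substitute:
1 = 46 − 15·3
1 = −15·371 + 121·46
1 = 121·1159 − 378·371
1 = −378·2689 + 877·1159
1 = 877·3848 − 1255·2689
1 = −1255·6537 + 2132·3848
1 = 2132·16922 − 5519·6537
1 = −5519·23459 + 7651·16922
1 = 7651·63840 − 20821·23459
So 23459·(-20821) ≡ 1 (mod 63840), hence d ≡ -20821 ≡ 43019 (mod 63840).

43019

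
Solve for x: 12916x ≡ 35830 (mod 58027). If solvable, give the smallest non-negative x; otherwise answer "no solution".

First find gcd(12916, 58027):
58027 = 4*12916 + 6363
12916 = 2*6363 + 190
6363 = 33*190 + 93
190 = 2*93 + 4
93 = 23*4 + 1
4 = 4*1 + 0
gcd = 1, so a unique solution mod 58027 exists.
Back-substitute for the Bézout coefficients:
1 = 93 − 23·4
1 = −23·190 + 47·93
1 = 47·6363 − 1574·190
1 = −1574·12916 + 3195·6363
1 = 3195·58027 − 14354·12916
So 12916·(-14354) ≡ 1 (mod 58027), giving 12916⁻¹ ≡ 43673.
x ≡ 12916⁻¹·35830 ≡ 43673·35830 ≡ 47508 (mod 58027).

47508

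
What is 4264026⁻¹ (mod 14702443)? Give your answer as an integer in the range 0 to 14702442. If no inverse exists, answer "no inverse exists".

Run Euclid on (14702443, 4264026):
14702443 = 3·4264026 + 1910365
4264026 = 2·1910365 + 443296
1910365 = 4·443296 + 137181
443296 = 3·137181 + 31753
137181 = 4·31753 + 10169
31753 = 3·10169 + 1246
10169 = 8·1246 + 201
1246 = 6·201 + 40
201 = 5·40 + 1
40 = 40·1 + 0
The gcd is 1. Working backward:
1 = 201 − 5·40
1 = −5·1246 + 31·201
1 = 31·10169 − 253·1246
1 = −253·31753 + 790·10169
1 = 790·137181 − 3413·31753
1 = −3413·443296 + 11029·137181
1 = 11029·1910365 − 47529·443296
1 = −47529·4264026 + 106087·1910365
1 = 106087·14702443 − 365790·4264026
Thus 4264026·(-365790) ≡ 1 (mod 14702443); reducing, -365790 mod 14702443 = 14336653.

14336653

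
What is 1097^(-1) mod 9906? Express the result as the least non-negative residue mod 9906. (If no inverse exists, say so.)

8705

Run Euclid on (9906, 1097):
9906 = 9×1097 + 33
1097 = 33×33 + 8
33 = 4×8 + 1
8 = 8×1 + 0
The gcd is 1. Working backward:
1 = 33 − 4·8
1 = −4·1097 + 133·33
1 = 133·9906 − 1201·1097
So 1097·(-1201) ≡ 1 (mod 9906), and -1201 ≡ 8705 (mod 9906).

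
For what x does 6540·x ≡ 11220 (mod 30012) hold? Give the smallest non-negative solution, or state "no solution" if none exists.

300

First find gcd(6540, 30012):
30012 = 4*6540 + 3852
6540 = 1*3852 + 2688
3852 = 1*2688 + 1164
2688 = 2*1164 + 360
1164 = 3*360 + 84
360 = 4*84 + 24
84 = 3*24 + 12
24 = 2*12 + 0
gcd = 12 and 12 | 11220, so solutions exist. Divide through by 12: 545x ≡ 935 (mod 2501).
Now find 545⁻¹ mod 2501:
2501 = 4*545 + 321
545 = 1*321 + 224
321 = 1*224 + 97
224 = 2*97 + 30
97 = 3*30 + 7
30 = 4*7 + 2
7 = 3*2 + 1
2 = 2*1 + 0
Back-substitute:
1 = 7 − 3·2
1 = −3·30 + 13·7
1 = 13·97 − 42·30
1 = −42·224 + 97·97
1 = 97·321 − 139·224
1 = −139·545 + 236·321
1 = 236·2501 − 1083·545
So 545·(-1083) ≡ 1 (mod 2501), i.e. 545⁻¹ ≡ 1418.
Then x ≡ 1418·935 ≡ 300 (mod 2501); the smallest non-negative solution is x = 300.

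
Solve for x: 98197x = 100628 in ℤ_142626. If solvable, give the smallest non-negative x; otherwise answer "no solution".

First find gcd(98197, 142626):
142626 = 1·98197 + 44429
98197 = 2·44429 + 9339
44429 = 4·9339 + 7073
9339 = 1·7073 + 2266
7073 = 3·2266 + 275
2266 = 8·275 + 66
275 = 4·66 + 11
66 = 6·11 + 0
gcd = 11 and 11 | 100628, so solutions exist. Divide through by 11: 8927x ≡ 9148 (mod 12966).
Now find 8927⁻¹ mod 12966:
12966 = 1×8927 + 4039
8927 = 2×4039 + 849
4039 = 4×849 + 643
849 = 1×643 + 206
643 = 3×206 + 25
206 = 8×25 + 6
25 = 4×6 + 1
6 = 6×1 + 0
Back-substitute:
1 = 25 − 4·6
1 = −4·206 + 33·25
1 = 33·643 − 103·206
1 = −103·849 + 136·643
1 = 136·4039 − 647·849
1 = −647·8927 + 1430·4039
1 = 1430·12966 − 2077·8927
So 8927·(-2077) ≡ 1 (mod 12966), i.e. 8927⁻¹ ≡ 10889.
Then x ≡ 10889·9148 ≡ 7760 (mod 12966); the smallest non-negative solution is x = 7760.

7760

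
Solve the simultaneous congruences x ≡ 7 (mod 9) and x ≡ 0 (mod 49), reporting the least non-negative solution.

Write x = 7 + 9·k. Then 9·k ≡ 0 − 7 ≡ 42 (mod 49).
Need 9⁻¹ mod 49. Extended Euclid on (49, 9):
49 = 5×9 + 4
9 = 2×4 + 1
4 = 4×1 + 0
Back-substitute:
1 = 9 − 2·4
1 = −2·49 + 11·9
9⁻¹ ≡ 11 (mod 49), so k ≡ 11·42 ≡ 21 (mod 49).
x = 7 + 9·21 = 196.

196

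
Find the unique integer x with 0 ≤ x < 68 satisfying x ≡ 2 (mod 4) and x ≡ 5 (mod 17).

22

Write x = 2 + 4·k. Then 4·k ≡ 5 − 2 ≡ 3 (mod 17).
Need 4⁻¹ mod 17. Extended Euclid on (17, 4):
17 = 4*4 + 1
4 = 4*1 + 0
Back-substitute:
1 = 17 − 4·4
4⁻¹ ≡ 13 (mod 17), so k ≡ 13·3 ≡ 5 (mod 17).
x = 2 + 4·5 = 22.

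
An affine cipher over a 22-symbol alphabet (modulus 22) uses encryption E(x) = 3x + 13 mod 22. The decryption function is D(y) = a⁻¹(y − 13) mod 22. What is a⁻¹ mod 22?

Run Euclid on (22, 3):
22 = 7·3 + 1
3 = 3·1 + 0
gcd = 1, so the inverse exists. Back-substitute:
1 = 22 − 7·3
Hence 3⁻¹ ≡ -7 ≡ 15 (mod 22).

15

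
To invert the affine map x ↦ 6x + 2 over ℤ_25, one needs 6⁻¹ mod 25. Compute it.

Run Euclid on (25, 6):
25 = 4·6 + 1
6 = 6·1 + 0
The gcd is 1. Working backward:
1 = 25 − 4·6
So 6·(-4) ≡ 1 (mod 25), and -4 ≡ 21 (mod 25).

21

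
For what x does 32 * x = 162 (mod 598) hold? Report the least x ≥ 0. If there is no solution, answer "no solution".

248

First find gcd(32, 598):
598 = 18*32 + 22
32 = 1*22 + 10
22 = 2*10 + 2
10 = 5*2 + 0
gcd = 2 and 2 | 162, so solutions exist. Divide through by 2: 16x ≡ 81 (mod 299).
Now find 16⁻¹ mod 299:
299 = 18*16 + 11
16 = 1*11 + 5
11 = 2*5 + 1
5 = 5*1 + 0
Back-substitute:
1 = 11 − 2·5
1 = −2·16 + 3·11
1 = 3·299 − 56·16
So 16·(-56) ≡ 1 (mod 299), i.e. 16⁻¹ ≡ 243.
Then x ≡ 243·81 ≡ 248 (mod 299); the smallest non-negative solution is x = 248.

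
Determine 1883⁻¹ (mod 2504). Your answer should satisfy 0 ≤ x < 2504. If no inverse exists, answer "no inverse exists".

gcd(2504, 1883) by repeated division:
2504 = 1·1883 + 621
1883 = 3·621 + 20
621 = 31·20 + 1
20 = 20·1 + 0
Since gcd(1883, 2504) = 1, back-substitute to write 1 as a combination:
1 = 621 − 31·20
1 = −31·1883 + 94·621
1 = 94·2504 − 125·1883
Thus 1883·(-125) ≡ 1 (mod 2504); reducing, -125 mod 2504 = 2379.

2379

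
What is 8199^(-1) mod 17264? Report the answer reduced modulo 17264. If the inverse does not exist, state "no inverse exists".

4007

Run Euclid on (17264, 8199):
17264 = 2·8199 + 866
8199 = 9·866 + 405
866 = 2·405 + 56
405 = 7·56 + 13
56 = 4·13 + 4
13 = 3·4 + 1
4 = 4·1 + 0
The gcd is 1. Working backward:
1 = 13 − 3·4
1 = −3·56 + 13·13
1 = 13·405 − 94·56
1 = −94·866 + 201·405
1 = 201·8199 − 1903·866
1 = −1903·17264 + 4007·8199
So 8199·4007 ≡ 1 (mod 17264).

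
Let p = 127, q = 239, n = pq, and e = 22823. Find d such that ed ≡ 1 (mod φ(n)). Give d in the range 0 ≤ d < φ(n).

971

φ(n) = (p−1)(q−1) = 126·238 = 29988.
Need d with 22823·d ≡ 1 (mod 29988). Apply the extended Euclidean algorithm:
29988 = 1×22823 + 7165
22823 = 3×7165 + 1328
7165 = 5×1328 + 525
1328 = 2×525 + 278
525 = 1×278 + 247
278 = 1×247 + 31
247 = 7×31 + 30
31 = 1×30 + 1
30 = 30×1 + 0
Back-substitute:
1 = 31 − 30
1 = −247 + 8·31
1 = 8·278 − 9·247
1 = −9·525 + 17·278
1 = 17·1328 − 43·525
1 = −43·7165 + 232·1328
1 = 232·22823 − 739·7165
1 = −739·29988 + 971·22823
So 22823·971 ≡ 1 (mod 29988), hence d = 971.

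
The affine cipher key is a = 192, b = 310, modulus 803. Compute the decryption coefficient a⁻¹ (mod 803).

Apply the Euclidean algorithm to 803 and 192:
803 = 4×192 + 35
192 = 5×35 + 17
35 = 2×17 + 1
17 = 17×1 + 0
The gcd is 1. Working backward:
1 = 35 − 2·17
1 = −2·192 + 11·35
1 = 11·803 − 46·192
So 192·(-46) ≡ 1 (mod 803), and -46 ≡ 757 (mod 803).

757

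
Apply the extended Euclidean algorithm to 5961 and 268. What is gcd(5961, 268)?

Euclidean algorithm:
5961 = 22·268 + 65
268 = 4·65 + 8
65 = 8·8 + 1
8 = 8·1 + 0
gcd(5961, 268) = 1.
Back-substituting:
1 = 65 − 8·8
1 = −8·268 + 33·65
1 = 33·5961 − 734·268
So 1 = (33)·5961 + (-734)·268.

1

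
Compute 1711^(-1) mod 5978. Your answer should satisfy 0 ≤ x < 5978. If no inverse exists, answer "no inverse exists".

1139

Extended Euclidean algorithm:
5978 = 3*1711 + 845
1711 = 2*845 + 21
845 = 40*21 + 5
21 = 4*5 + 1
5 = 5*1 + 0
gcd = 1, so the inverse exists. Back-substitute:
1 = 21 − 4·5
1 = −4·845 + 161·21
1 = 161·1711 − 326·845
1 = −326·5978 + 1139·1711
So 1711·1139 ≡ 1 (mod 5978).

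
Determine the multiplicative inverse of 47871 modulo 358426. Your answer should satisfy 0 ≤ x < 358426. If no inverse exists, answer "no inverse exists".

gcd(358426, 47871) by repeated division:
358426 = 7·47871 + 23329
47871 = 2·23329 + 1213
23329 = 19·1213 + 282
1213 = 4·282 + 85
282 = 3·85 + 27
85 = 3·27 + 4
27 = 6·4 + 3
4 = 1·3 + 1
3 = 3·1 + 0
The gcd is 1. Working backward:
1 = 4 − 3
1 = −27 + 7·4
1 = 7·85 − 22·27
1 = −22·282 + 73·85
1 = 73·1213 − 314·282
1 = −314·23329 + 6039·1213
1 = 6039·47871 − 12392·23329
1 = −12392·358426 + 92783·47871
So 47871·92783 ≡ 1 (mod 358426).

92783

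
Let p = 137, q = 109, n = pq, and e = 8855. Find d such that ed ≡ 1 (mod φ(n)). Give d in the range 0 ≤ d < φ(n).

φ(n) = (p−1)(q−1) = 136·108 = 14688.
Need d with 8855·d ≡ 1 (mod 14688). Apply the extended Euclidean algorithm:
14688 = 1*8855 + 5833
8855 = 1*5833 + 3022
5833 = 1*3022 + 2811
3022 = 1*2811 + 211
2811 = 13*211 + 68
211 = 3*68 + 7
68 = 9*7 + 5
7 = 1*5 + 2
5 = 2*2 + 1
2 = 2*1 + 0
Back-substitute:
1 = 5 − 2·2
1 = −2·7 + 3·5
1 = 3·68 − 29·7
1 = −29·211 + 90·68
1 = 90·2811 − 1199·211
1 = −1199·3022 + 1289·2811
1 = 1289·5833 − 2488·3022
1 = −2488·8855 + 3777·5833
1 = 3777·14688 − 6265·8855
So 8855·(-6265) ≡ 1 (mod 14688), hence d ≡ -6265 ≡ 8423 (mod 14688).

8423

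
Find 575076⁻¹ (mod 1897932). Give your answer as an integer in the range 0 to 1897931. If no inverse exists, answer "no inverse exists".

no inverse exists

Euclidean algorithm on 1897932, 575076:
1897932 = 3×575076 + 172704
575076 = 3×172704 + 56964
172704 = 3×56964 + 1812
56964 = 31×1812 + 792
1812 = 2×792 + 228
792 = 3×228 + 108
228 = 2×108 + 12
108 = 9×12 + 0
The gcd is 12, not 1, hence no inverse exists.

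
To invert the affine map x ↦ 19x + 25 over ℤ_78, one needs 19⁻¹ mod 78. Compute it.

37

Run Euclid on (78, 19):
78 = 4*19 + 2
19 = 9*2 + 1
2 = 2*1 + 0
gcd = 1, so the inverse exists. Back-substitute:
1 = 19 − 9·2
1 = −9·78 + 37·19
So 19·37 ≡ 1 (mod 78).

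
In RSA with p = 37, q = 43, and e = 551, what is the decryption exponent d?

φ(n) = (p−1)(q−1) = 36·42 = 1512.
Need d with 551·d ≡ 1 (mod 1512). Apply the extended Euclidean algorithm:
1512 = 2*551 + 410
551 = 1*410 + 141
410 = 2*141 + 128
141 = 1*128 + 13
128 = 9*13 + 11
13 = 1*11 + 2
11 = 5*2 + 1
2 = 2*1 + 0
Back-substitute:
1 = 11 − 5·2
1 = −5·13 + 6·11
1 = 6·128 − 59·13
1 = −59·141 + 65·128
1 = 65·410 − 189·141
1 = −189·551 + 254·410
1 = 254·1512 − 697·551
So 551·(-697) ≡ 1 (mod 1512), hence d ≡ -697 ≡ 815 (mod 1512).

815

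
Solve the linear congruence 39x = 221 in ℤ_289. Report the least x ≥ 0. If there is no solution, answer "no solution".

First find gcd(39, 289):
289 = 7*39 + 16
39 = 2*16 + 7
16 = 2*7 + 2
7 = 3*2 + 1
2 = 2*1 + 0
gcd = 1, so a unique solution mod 289 exists.
Back-substitute for the Bézout coefficients:
1 = 7 − 3·2
1 = −3·16 + 7·7
1 = 7·39 − 17·16
1 = −17·289 + 126·39
So 39·(126) ≡ 1 (mod 289), giving 39⁻¹ ≡ 126.
x ≡ 39⁻¹·221 ≡ 126·221 ≡ 102 (mod 289).

102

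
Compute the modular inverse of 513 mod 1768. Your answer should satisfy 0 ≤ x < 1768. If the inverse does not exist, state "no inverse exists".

193

Apply the Euclidean algorithm to 1768 and 513:
1768 = 3·513 + 229
513 = 2·229 + 55
229 = 4·55 + 9
55 = 6·9 + 1
9 = 9·1 + 0
Since gcd(513, 1768) = 1, back-substitute to write 1 as a combination:
1 = 55 − 6·9
1 = −6·229 + 25·55
1 = 25·513 − 56·229
1 = −56·1768 + 193·513
So 513·193 ≡ 1 (mod 1768).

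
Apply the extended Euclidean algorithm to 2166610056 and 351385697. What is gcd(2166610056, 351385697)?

Apply Euclid's algorithm to 2166610056 and 351385697:
2166610056 = 6·351385697 + 58295874
351385697 = 6·58295874 + 1610453
58295874 = 36·1610453 + 319566
1610453 = 5·319566 + 12623
319566 = 25·12623 + 3991
12623 = 3·3991 + 650
3991 = 6·650 + 91
650 = 7·91 + 13
91 = 7·13 + 0
gcd(2166610056, 351385697) = 13.
Back-substituting:
13 = 650 − 7·91
13 = −7·3991 + 43·650
13 = 43·12623 − 136·3991
13 = −136·319566 + 3443·12623
13 = 3443·1610453 − 17351·319566
13 = −17351·58295874 + 628079·1610453
13 = 628079·351385697 − 3785825·58295874
13 = −3785825·2166610056 + 23343029·351385697
So 13 = (-3785825)·2166610056 + (23343029)·351385697.

13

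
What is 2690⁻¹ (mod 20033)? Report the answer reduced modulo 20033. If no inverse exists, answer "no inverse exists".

6278

Extended Euclidean algorithm:
20033 = 7·2690 + 1203
2690 = 2·1203 + 284
1203 = 4·284 + 67
284 = 4·67 + 16
67 = 4·16 + 3
16 = 5·3 + 1
3 = 3·1 + 0
The gcd is 1. Working backward:
1 = 16 − 5·3
1 = −5·67 + 21·16
1 = 21·284 − 89·67
1 = −89·1203 + 377·284
1 = 377·2690 − 843·1203
1 = −843·20033 + 6278·2690
So 2690·6278 ≡ 1 (mod 20033).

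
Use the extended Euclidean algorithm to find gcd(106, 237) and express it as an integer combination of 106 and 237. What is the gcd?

Repeated division:
237 = 2*106 + 25
106 = 4*25 + 6
25 = 4*6 + 1
6 = 6*1 + 0
gcd(106, 237) = 1.
Express as a combination:
1 = 25 − 4·6
1 = −4·106 + 17·25
1 = 17·237 − 38·106
So 1 = (17)·237 + (-38)·106.

1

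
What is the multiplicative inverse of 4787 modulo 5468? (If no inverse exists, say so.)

5195

Run Euclid on (5468, 4787):
5468 = 1×4787 + 681
4787 = 7×681 + 20
681 = 34×20 + 1
20 = 20×1 + 0
gcd = 1, so the inverse exists. Back-substitute:
1 = 681 − 34·20
1 = −34·4787 + 239·681
1 = 239·5468 − 273·4787
So 4787·(-273) ≡ 1 (mod 5468), and -273 ≡ 5195 (mod 5468).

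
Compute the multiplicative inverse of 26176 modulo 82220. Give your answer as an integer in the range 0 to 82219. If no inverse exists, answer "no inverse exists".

Euclidean algorithm on 82220, 26176:
82220 = 3×26176 + 3692
26176 = 7×3692 + 332
3692 = 11×332 + 40
332 = 8×40 + 12
40 = 3×12 + 4
12 = 3×4 + 0
The gcd is 4, not 1, hence no inverse exists.

no inverse exists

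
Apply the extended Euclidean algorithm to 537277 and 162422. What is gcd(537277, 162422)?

13

Repeated division:
537277 = 3*162422 + 50011
162422 = 3*50011 + 12389
50011 = 4*12389 + 455
12389 = 27*455 + 104
455 = 4*104 + 39
104 = 2*39 + 26
39 = 1*26 + 13
26 = 2*13 + 0
gcd(537277, 162422) = 13.
Express as a combination:
13 = 39 − 26
13 = −104 + 3·39
13 = 3·455 − 13·104
13 = −13·12389 + 354·455
13 = 354·50011 − 1429·12389
13 = −1429·162422 + 4641·50011
13 = 4641·537277 − 15352·162422
So 13 = (4641)·537277 + (-15352)·162422.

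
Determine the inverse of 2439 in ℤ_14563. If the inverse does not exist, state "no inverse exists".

Apply the Euclidean algorithm to 14563 and 2439:
14563 = 5×2439 + 2368
2439 = 1×2368 + 71
2368 = 33×71 + 25
71 = 2×25 + 21
25 = 1×21 + 4
21 = 5×4 + 1
4 = 4×1 + 0
Since gcd(2439, 14563) = 1, back-substitute to write 1 as a combination:
1 = 21 − 5·4
1 = −5·25 + 6·21
1 = 6·71 − 17·25
1 = −17·2368 + 567·71
1 = 567·2439 − 584·2368
1 = −584·14563 + 3487·2439
So 2439·3487 ≡ 1 (mod 14563).

3487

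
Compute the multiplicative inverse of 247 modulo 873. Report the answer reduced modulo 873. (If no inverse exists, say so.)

205

Apply the Euclidean algorithm to 873 and 247:
873 = 3×247 + 132
247 = 1×132 + 115
132 = 1×115 + 17
115 = 6×17 + 13
17 = 1×13 + 4
13 = 3×4 + 1
4 = 4×1 + 0
Since gcd(247, 873) = 1, back-substitute to write 1 as a combination:
1 = 13 − 3·4
1 = −3·17 + 4·13
1 = 4·115 − 27·17
1 = −27·132 + 31·115
1 = 31·247 − 58·132
1 = −58·873 + 205·247
So 247·205 ≡ 1 (mod 873).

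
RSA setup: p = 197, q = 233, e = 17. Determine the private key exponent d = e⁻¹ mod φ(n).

16049

φ(n) = (p−1)(q−1) = 196·232 = 45472.
Need d with 17·d ≡ 1 (mod 45472). Apply the extended Euclidean algorithm:
45472 = 2674·17 + 14
17 = 1·14 + 3
14 = 4·3 + 2
3 = 1·2 + 1
2 = 2·1 + 0
Back-substitute:
1 = 3 − 2
1 = −14 + 5·3
1 = 5·17 − 6·14
1 = −6·45472 + 16049·17
So 17·16049 ≡ 1 (mod 45472), hence d = 16049.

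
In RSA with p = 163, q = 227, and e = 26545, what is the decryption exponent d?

φ(n) = (p−1)(q−1) = 162·226 = 36612.
Need d with 26545·d ≡ 1 (mod 36612). Apply the extended Euclidean algorithm:
36612 = 1×26545 + 10067
26545 = 2×10067 + 6411
10067 = 1×6411 + 3656
6411 = 1×3656 + 2755
3656 = 1×2755 + 901
2755 = 3×901 + 52
901 = 17×52 + 17
52 = 3×17 + 1
17 = 17×1 + 0
Back-substitute:
1 = 52 − 3·17
1 = −3·901 + 52·52
1 = 52·2755 − 159·901
1 = −159·3656 + 211·2755
1 = 211·6411 − 370·3656
1 = −370·10067 + 581·6411
1 = 581·26545 − 1532·10067
1 = −1532·36612 + 2113·26545
So 26545·2113 ≡ 1 (mod 36612), hence d = 2113.

2113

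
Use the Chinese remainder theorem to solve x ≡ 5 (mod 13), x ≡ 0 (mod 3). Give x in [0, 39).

18

Write x = 5 + 13·k. Then 13·k ≡ 0 − 5 ≡ 1 (mod 3).
Need 13⁻¹ mod 3. Extended Euclid on (3, 1):
3 = 3*1 + 0
13⁻¹ ≡ 1 (mod 3), so k ≡ 1·1 ≡ 1 (mod 3).
x = 5 + 13·1 = 18.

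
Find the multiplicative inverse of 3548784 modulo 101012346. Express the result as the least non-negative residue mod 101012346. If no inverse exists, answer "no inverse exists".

no inverse exists

Compute gcd(3548784, 101012346):
101012346 = 28×3548784 + 1646394
3548784 = 2×1646394 + 255996
1646394 = 6×255996 + 110418
255996 = 2×110418 + 35160
110418 = 3×35160 + 4938
35160 = 7×4938 + 594
4938 = 8×594 + 186
594 = 3×186 + 36
186 = 5×36 + 6
36 = 6×6 + 0
The gcd is 6, not 1, hence no inverse exists.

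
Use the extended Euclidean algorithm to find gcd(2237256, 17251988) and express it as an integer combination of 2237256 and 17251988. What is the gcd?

4

Apply Euclid's algorithm to 17251988 and 2237256:
17251988 = 7·2237256 + 1591196
2237256 = 1·1591196 + 646060
1591196 = 2·646060 + 299076
646060 = 2·299076 + 47908
299076 = 6·47908 + 11628
47908 = 4·11628 + 1396
11628 = 8·1396 + 460
1396 = 3·460 + 16
460 = 28·16 + 12
16 = 1·12 + 4
12 = 3·4 + 0
gcd(2237256, 17251988) = 4.
Express as a combination:
4 = 16 − 12
4 = −460 + 29·16
4 = 29·1396 − 88·460
4 = −88·11628 + 733·1396
4 = 733·47908 − 3020·11628
4 = −3020·299076 + 18853·47908
4 = 18853·646060 − 40726·299076
4 = −40726·1591196 + 100305·646060
4 = 100305·2237256 − 141031·1591196
4 = −141031·17251988 + 1087522·2237256
So 4 = (-141031)·17251988 + (1087522)·2237256.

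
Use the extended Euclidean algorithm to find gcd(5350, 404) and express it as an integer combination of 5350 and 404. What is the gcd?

2

Apply Euclid's algorithm to 5350 and 404:
5350 = 13*404 + 98
404 = 4*98 + 12
98 = 8*12 + 2
12 = 6*2 + 0
gcd(5350, 404) = 2.
Express as a combination:
2 = 98 − 8·12
2 = −8·404 + 33·98
2 = 33·5350 − 437·404
So 2 = (33)·5350 + (-437)·404.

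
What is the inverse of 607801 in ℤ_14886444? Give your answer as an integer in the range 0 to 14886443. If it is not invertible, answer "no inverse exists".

6411937

Extended Euclidean algorithm:
14886444 = 24*607801 + 299220
607801 = 2*299220 + 9361
299220 = 31*9361 + 9029
9361 = 1*9029 + 332
9029 = 27*332 + 65
332 = 5*65 + 7
65 = 9*7 + 2
7 = 3*2 + 1
2 = 2*1 + 0
gcd = 1, so the inverse exists. Back-substitute:
1 = 7 − 3·2
1 = −3·65 + 28·7
1 = 28·332 − 143·65
1 = −143·9029 + 3889·332
1 = 3889·9361 − 4032·9029
1 = −4032·299220 + 128881·9361
1 = 128881·607801 − 261794·299220
1 = −261794·14886444 + 6411937·607801
So 607801·6411937 ≡ 1 (mod 14886444).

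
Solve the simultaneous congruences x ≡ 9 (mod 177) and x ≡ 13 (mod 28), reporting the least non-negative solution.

2841

Write x = 9 + 177·k. Then 177·k ≡ 13 − 9 ≡ 4 (mod 28).
Need 177⁻¹ mod 28. Extended Euclid on (28, 9):
28 = 3×9 + 1
9 = 9×1 + 0
Back-substitute:
1 = 28 − 3·9
177⁻¹ ≡ 25 (mod 28), so k ≡ 25·4 ≡ 16 (mod 28).
x = 9 + 177·16 = 2841.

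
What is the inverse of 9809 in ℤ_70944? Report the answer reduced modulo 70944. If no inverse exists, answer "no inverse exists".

Extended Euclidean algorithm:
70944 = 7*9809 + 2281
9809 = 4*2281 + 685
2281 = 3*685 + 226
685 = 3*226 + 7
226 = 32*7 + 2
7 = 3*2 + 1
2 = 2*1 + 0
gcd = 1, so the inverse exists. Back-substitute:
1 = 7 − 3·2
1 = −3·226 + 97·7
1 = 97·685 − 294·226
1 = −294·2281 + 979·685
1 = 979·9809 − 4210·2281
1 = −4210·70944 + 30449·9809
So 9809·30449 ≡ 1 (mod 70944).

30449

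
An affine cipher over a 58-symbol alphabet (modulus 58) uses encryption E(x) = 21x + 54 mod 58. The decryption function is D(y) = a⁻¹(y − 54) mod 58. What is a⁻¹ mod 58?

Run Euclid on (58, 21):
58 = 2×21 + 16
21 = 1×16 + 5
16 = 3×5 + 1
5 = 5×1 + 0
gcd = 1, so the inverse exists. Back-substitute:
1 = 16 − 3·5
1 = −3·21 + 4·16
1 = 4·58 − 11·21
So 21·(-11) ≡ 1 (mod 58), and -11 ≡ 47 (mod 58).

47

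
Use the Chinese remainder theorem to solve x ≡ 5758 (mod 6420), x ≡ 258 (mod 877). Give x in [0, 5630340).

140578

Write x = 5758 + 6420·k. Then 6420·k ≡ 258 − 5758 ≡ 639 (mod 877).
Need 6420⁻¹ mod 877. Extended Euclid on (877, 281):
877 = 3×281 + 34
281 = 8×34 + 9
34 = 3×9 + 7
9 = 1×7 + 2
7 = 3×2 + 1
2 = 2×1 + 0
Back-substitute:
1 = 7 − 3·2
1 = −3·9 + 4·7
1 = 4·34 − 15·9
1 = −15·281 + 124·34
1 = 124·877 − 387·281
6420⁻¹ ≡ 490 (mod 877), so k ≡ 490·639 ≡ 21 (mod 877).
x = 5758 + 6420·21 = 140578.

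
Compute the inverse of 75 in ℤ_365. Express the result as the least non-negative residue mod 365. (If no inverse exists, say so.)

Compute gcd(75, 365):
365 = 4·75 + 65
75 = 1·65 + 10
65 = 6·10 + 5
10 = 2·5 + 0
The gcd is 5, not 1, hence no inverse exists.

no inverse exists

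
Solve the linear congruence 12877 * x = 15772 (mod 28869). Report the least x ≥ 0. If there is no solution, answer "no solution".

21871

First find gcd(12877, 28869):
28869 = 2·12877 + 3115
12877 = 4·3115 + 417
3115 = 7·417 + 196
417 = 2·196 + 25
196 = 7·25 + 21
25 = 1·21 + 4
21 = 5·4 + 1
4 = 4·1 + 0
gcd = 1, so a unique solution mod 28869 exists.
Back-substitute for the Bézout coefficients:
1 = 21 − 5·4
1 = −5·25 + 6·21
1 = 6·196 − 47·25
1 = −47·417 + 100·196
1 = 100·3115 − 747·417
1 = −747·12877 + 3088·3115
1 = 3088·28869 − 6923·12877
So 12877·(-6923) ≡ 1 (mod 28869), giving 12877⁻¹ ≡ 21946.
x ≡ 12877⁻¹·15772 ≡ 21946·15772 ≡ 21871 (mod 28869).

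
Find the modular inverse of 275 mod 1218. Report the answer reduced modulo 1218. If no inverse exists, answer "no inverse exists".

Run Euclid on (1218, 275):
1218 = 4·275 + 118
275 = 2·118 + 39
118 = 3·39 + 1
39 = 39·1 + 0
The gcd is 1. Working backward:
1 = 118 − 3·39
1 = −3·275 + 7·118
1 = 7·1218 − 31·275
Hence 275⁻¹ ≡ -31 ≡ 1187 (mod 1218).

1187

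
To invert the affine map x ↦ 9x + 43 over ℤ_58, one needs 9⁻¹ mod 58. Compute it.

Extended Euclidean algorithm:
58 = 6*9 + 4
9 = 2*4 + 1
4 = 4*1 + 0
The gcd is 1. Working backward:
1 = 9 − 2·4
1 = −2·58 + 13·9
So 9·13 ≡ 1 (mod 58).

13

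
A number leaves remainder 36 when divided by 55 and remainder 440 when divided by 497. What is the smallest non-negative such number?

Write x = 36 + 55·k. Then 55·k ≡ 440 − 36 ≡ 404 (mod 497).
Need 55⁻¹ mod 497. Extended Euclid on (497, 55):
497 = 9×55 + 2
55 = 27×2 + 1
2 = 2×1 + 0
Back-substitute:
1 = 55 − 27·2
1 = −27·497 + 244·55
55⁻¹ ≡ 244 (mod 497), so k ≡ 244·404 ≡ 170 (mod 497).
x = 36 + 55·170 = 9386.

9386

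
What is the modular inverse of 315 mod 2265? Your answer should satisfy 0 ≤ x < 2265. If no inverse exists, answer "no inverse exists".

Compute gcd(315, 2265):
2265 = 7·315 + 60
315 = 5·60 + 15
60 = 4·15 + 0
The gcd is 15, not 1, hence no inverse exists.

no inverse exists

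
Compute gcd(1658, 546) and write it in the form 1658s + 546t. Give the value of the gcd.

2

Apply Euclid's algorithm to 1658 and 546:
1658 = 3*546 + 20
546 = 27*20 + 6
20 = 3*6 + 2
6 = 3*2 + 0
gcd(1658, 546) = 2.
Express as a combination:
2 = 20 − 3·6
2 = −3·546 + 82·20
2 = 82·1658 − 249·546
So 2 = (82)·1658 + (-249)·546.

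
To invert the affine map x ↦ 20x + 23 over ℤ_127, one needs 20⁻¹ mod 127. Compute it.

108

Run Euclid on (127, 20):
127 = 6×20 + 7
20 = 2×7 + 6
7 = 1×6 + 1
6 = 6×1 + 0
gcd = 1, so the inverse exists. Back-substitute:
1 = 7 − 6
1 = −20 + 3·7
1 = 3·127 − 19·20
So 20·(-19) ≡ 1 (mod 127), and -19 ≡ 108 (mod 127).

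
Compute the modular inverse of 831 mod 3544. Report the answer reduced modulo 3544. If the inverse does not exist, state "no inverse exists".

3399

Extended Euclidean algorithm:
3544 = 4*831 + 220
831 = 3*220 + 171
220 = 1*171 + 49
171 = 3*49 + 24
49 = 2*24 + 1
24 = 24*1 + 0
Since gcd(831, 3544) = 1, back-substitute to write 1 as a combination:
1 = 49 − 2·24
1 = −2·171 + 7·49
1 = 7·220 − 9·171
1 = −9·831 + 34·220
1 = 34·3544 − 145·831
Hence 831⁻¹ ≡ -145 ≡ 3399 (mod 3544).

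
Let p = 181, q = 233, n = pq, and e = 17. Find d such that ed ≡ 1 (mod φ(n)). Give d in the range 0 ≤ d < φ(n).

4913

φ(n) = (p−1)(q−1) = 180·232 = 41760.
Need d with 17·d ≡ 1 (mod 41760). Apply the extended Euclidean algorithm:
41760 = 2456*17 + 8
17 = 2*8 + 1
8 = 8*1 + 0
Back-substitute:
1 = 17 − 2·8
1 = −2·41760 + 4913·17
So 17·4913 ≡ 1 (mod 41760), hence d = 4913.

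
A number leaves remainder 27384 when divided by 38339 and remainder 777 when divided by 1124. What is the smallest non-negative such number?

142401

Write x = 27384 + 38339·k. Then 38339·k ≡ 777 − 27384 ≡ 369 (mod 1124).
Need 38339⁻¹ mod 1124. Extended Euclid on (1124, 123):
1124 = 9*123 + 17
123 = 7*17 + 4
17 = 4*4 + 1
4 = 4*1 + 0
Back-substitute:
1 = 17 − 4·4
1 = −4·123 + 29·17
1 = 29·1124 − 265·123
38339⁻¹ ≡ 859 (mod 1124), so k ≡ 859·369 ≡ 3 (mod 1124).
x = 27384 + 38339·3 = 142401.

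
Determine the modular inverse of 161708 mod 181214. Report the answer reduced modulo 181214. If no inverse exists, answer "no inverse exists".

Compute gcd(161708, 181214):
181214 = 1·161708 + 19506
161708 = 8·19506 + 5660
19506 = 3·5660 + 2526
5660 = 2·2526 + 608
2526 = 4·608 + 94
608 = 6·94 + 44
94 = 2·44 + 6
44 = 7·6 + 2
6 = 3·2 + 0
The gcd is 2, not 1, hence no inverse exists.

no inverse exists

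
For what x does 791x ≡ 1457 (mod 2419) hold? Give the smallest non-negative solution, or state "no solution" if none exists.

First find gcd(791, 2419):
2419 = 3×791 + 46
791 = 17×46 + 9
46 = 5×9 + 1
9 = 9×1 + 0
gcd = 1, so a unique solution mod 2419 exists.
Back-substitute for the Bézout coefficients:
1 = 46 − 5·9
1 = −5·791 + 86·46
1 = 86·2419 − 263·791
So 791·(-263) ≡ 1 (mod 2419), giving 791⁻¹ ≡ 2156.
x ≡ 791⁻¹·1457 ≡ 2156·1457 ≡ 1430 (mod 2419).

1430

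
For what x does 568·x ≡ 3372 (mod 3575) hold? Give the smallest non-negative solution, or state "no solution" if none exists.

3304

First find gcd(568, 3575):
3575 = 6×568 + 167
568 = 3×167 + 67
167 = 2×67 + 33
67 = 2×33 + 1
33 = 33×1 + 0
gcd = 1, so a unique solution mod 3575 exists.
Back-substitute for the Bézout coefficients:
1 = 67 − 2·33
1 = −2·167 + 5·67
1 = 5·568 − 17·167
1 = −17·3575 + 107·568
So 568·(107) ≡ 1 (mod 3575), giving 568⁻¹ ≡ 107.
x ≡ 568⁻¹·3372 ≡ 107·3372 ≡ 3304 (mod 3575).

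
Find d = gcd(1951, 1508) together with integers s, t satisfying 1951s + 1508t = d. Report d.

Apply Euclid's algorithm to 1951 and 1508:
1951 = 1*1508 + 443
1508 = 3*443 + 179
443 = 2*179 + 85
179 = 2*85 + 9
85 = 9*9 + 4
9 = 2*4 + 1
4 = 4*1 + 0
gcd(1951, 1508) = 1.
Back-substituting:
1 = 9 − 2·4
1 = −2·85 + 19·9
1 = 19·179 − 40·85
1 = −40·443 + 99·179
1 = 99·1508 − 337·443
1 = −337·1951 + 436·1508
So 1 = (-337)·1951 + (436)·1508.

1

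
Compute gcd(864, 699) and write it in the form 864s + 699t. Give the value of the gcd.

3

Repeated division:
864 = 1*699 + 165
699 = 4*165 + 39
165 = 4*39 + 9
39 = 4*9 + 3
9 = 3*3 + 0
gcd(864, 699) = 3.
Working backward:
3 = 39 − 4·9
3 = −4·165 + 17·39
3 = 17·699 − 72·165
3 = −72·864 + 89·699
So 3 = (-72)·864 + (89)·699.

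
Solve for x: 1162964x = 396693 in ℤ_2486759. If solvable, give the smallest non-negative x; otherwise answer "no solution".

First find gcd(1162964, 2486759):
2486759 = 2·1162964 + 160831
1162964 = 7·160831 + 37147
160831 = 4·37147 + 12243
37147 = 3·12243 + 418
12243 = 29·418 + 121
418 = 3·121 + 55
121 = 2·55 + 11
55 = 5·11 + 0
gcd = 11 and 11 | 396693, so solutions exist. Divide through by 11: 105724x ≡ 36063 (mod 226069).
Now find 105724⁻¹ mod 226069:
226069 = 2×105724 + 14621
105724 = 7×14621 + 3377
14621 = 4×3377 + 1113
3377 = 3×1113 + 38
1113 = 29×38 + 11
38 = 3×11 + 5
11 = 2×5 + 1
5 = 5×1 + 0
Back-substitute:
1 = 11 − 2·5
1 = −2·38 + 7·11
1 = 7·1113 − 205·38
1 = −205·3377 + 622·1113
1 = 622·14621 − 2693·3377
1 = −2693·105724 + 19473·14621
1 = 19473·226069 − 41639·105724
So 105724·(-41639) ≡ 1 (mod 226069), i.e. 105724⁻¹ ≡ 184430.
Then x ≡ 184430·36063 ≡ 149110 (mod 226069); the smallest non-negative solution is x = 149110.

149110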